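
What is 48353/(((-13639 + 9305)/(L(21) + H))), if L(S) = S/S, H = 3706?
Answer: -16294961/394 ≈ -41358.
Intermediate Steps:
L(S) = 1
48353/(((-13639 + 9305)/(L(21) + H))) = 48353/(((-13639 + 9305)/(1 + 3706))) = 48353/((-4334/3707)) = 48353/((-4334*1/3707)) = 48353/(-394/337) = 48353*(-337/394) = -16294961/394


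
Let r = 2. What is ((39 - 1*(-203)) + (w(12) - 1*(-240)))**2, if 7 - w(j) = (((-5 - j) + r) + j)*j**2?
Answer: 848241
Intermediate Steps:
w(j) = 7 + 3*j**2 (w(j) = 7 - (((-5 - j) + 2) + j)*j**2 = 7 - ((-3 - j) + j)*j**2 = 7 - (-3)*j**2 = 7 + 3*j**2)
((39 - 1*(-203)) + (w(12) - 1*(-240)))**2 = ((39 - 1*(-203)) + ((7 + 3*12**2) - 1*(-240)))**2 = ((39 + 203) + ((7 + 3*144) + 240))**2 = (242 + ((7 + 432) + 240))**2 = (242 + (439 + 240))**2 = (242 + 679)**2 = 921**2 = 848241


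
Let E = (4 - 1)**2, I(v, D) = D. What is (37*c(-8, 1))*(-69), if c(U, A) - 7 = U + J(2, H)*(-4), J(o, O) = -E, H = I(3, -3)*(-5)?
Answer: -89355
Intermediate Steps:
E = 9 (E = 3**2 = 9)
H = 15 (H = -3*(-5) = 15)
J(o, O) = -9 (J(o, O) = -1*9 = -9)
c(U, A) = 43 + U (c(U, A) = 7 + (U - 9*(-4)) = 7 + (U + 36) = 7 + (36 + U) = 43 + U)
(37*c(-8, 1))*(-69) = (37*(43 - 8))*(-69) = (37*35)*(-69) = 1295*(-69) = -89355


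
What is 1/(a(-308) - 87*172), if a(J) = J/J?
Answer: -1/14963 ≈ -6.6831e-5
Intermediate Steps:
a(J) = 1
1/(a(-308) - 87*172) = 1/(1 - 87*172) = 1/(1 - 14964) = 1/(-14963) = -1/14963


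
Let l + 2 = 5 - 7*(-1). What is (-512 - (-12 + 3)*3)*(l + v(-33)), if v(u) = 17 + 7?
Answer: -16490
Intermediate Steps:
v(u) = 24
l = 10 (l = -2 + (5 - 7*(-1)) = -2 + (5 + 7) = -2 + 12 = 10)
(-512 - (-12 + 3)*3)*(l + v(-33)) = (-512 - (-12 + 3)*3)*(10 + 24) = (-512 - (-9)*3)*34 = (-512 - 1*(-27))*34 = (-512 + 27)*34 = -485*34 = -16490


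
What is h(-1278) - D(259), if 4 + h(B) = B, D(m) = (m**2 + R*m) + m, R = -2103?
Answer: 476055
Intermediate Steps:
D(m) = m**2 - 2102*m (D(m) = (m**2 - 2103*m) + m = m**2 - 2102*m)
h(B) = -4 + B
h(-1278) - D(259) = (-4 - 1278) - 259*(-2102 + 259) = -1282 - 259*(-1843) = -1282 - 1*(-477337) = -1282 + 477337 = 476055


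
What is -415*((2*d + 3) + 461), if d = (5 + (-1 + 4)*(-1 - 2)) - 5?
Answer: -185090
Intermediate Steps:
d = -9 (d = (5 + 3*(-3)) - 5 = (5 - 9) - 5 = -4 - 5 = -9)
-415*((2*d + 3) + 461) = -415*((2*(-9) + 3) + 461) = -415*((-18 + 3) + 461) = -415*(-15 + 461) = -415*446 = -185090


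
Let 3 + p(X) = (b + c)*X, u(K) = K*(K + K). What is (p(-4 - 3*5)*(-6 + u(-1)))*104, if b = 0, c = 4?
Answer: 32864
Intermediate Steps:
u(K) = 2*K² (u(K) = K*(2*K) = 2*K²)
p(X) = -3 + 4*X (p(X) = -3 + (0 + 4)*X = -3 + 4*X)
(p(-4 - 3*5)*(-6 + u(-1)))*104 = ((-3 + 4*(-4 - 3*5))*(-6 + 2*(-1)²))*104 = ((-3 + 4*(-4 - 15))*(-6 + 2*1))*104 = ((-3 + 4*(-19))*(-6 + 2))*104 = ((-3 - 76)*(-4))*104 = -79*(-4)*104 = 316*104 = 32864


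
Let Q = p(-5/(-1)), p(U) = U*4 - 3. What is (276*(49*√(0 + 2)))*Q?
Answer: 229908*√2 ≈ 3.2514e+5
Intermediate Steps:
p(U) = -3 + 4*U (p(U) = 4*U - 3 = -3 + 4*U)
Q = 17 (Q = -3 + 4*(-5/(-1)) = -3 + 4*(-5*(-1)) = -3 + 4*5 = -3 + 20 = 17)
(276*(49*√(0 + 2)))*Q = (276*(49*√(0 + 2)))*17 = (276*(49*√2))*17 = (13524*√2)*17 = 229908*√2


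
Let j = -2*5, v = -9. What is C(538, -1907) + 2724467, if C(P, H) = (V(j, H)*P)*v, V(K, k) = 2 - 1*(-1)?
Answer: 2709941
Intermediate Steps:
j = -10
V(K, k) = 3 (V(K, k) = 2 + 1 = 3)
C(P, H) = -27*P (C(P, H) = (3*P)*(-9) = -27*P)
C(538, -1907) + 2724467 = -27*538 + 2724467 = -14526 + 2724467 = 2709941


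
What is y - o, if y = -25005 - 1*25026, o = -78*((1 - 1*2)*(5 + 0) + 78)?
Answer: -44337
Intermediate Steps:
o = -5694 (o = -78*((1 - 2)*5 + 78) = -78*(-1*5 + 78) = -78*(-5 + 78) = -78*73 = -5694)
y = -50031 (y = -25005 - 25026 = -50031)
y - o = -50031 - 1*(-5694) = -50031 + 5694 = -44337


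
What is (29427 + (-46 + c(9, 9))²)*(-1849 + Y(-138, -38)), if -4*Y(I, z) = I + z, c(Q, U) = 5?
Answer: -56149940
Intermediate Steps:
Y(I, z) = -I/4 - z/4 (Y(I, z) = -(I + z)/4 = -I/4 - z/4)
(29427 + (-46 + c(9, 9))²)*(-1849 + Y(-138, -38)) = (29427 + (-46 + 5)²)*(-1849 + (-¼*(-138) - ¼*(-38))) = (29427 + (-41)²)*(-1849 + (69/2 + 19/2)) = (29427 + 1681)*(-1849 + 44) = 31108*(-1805) = -56149940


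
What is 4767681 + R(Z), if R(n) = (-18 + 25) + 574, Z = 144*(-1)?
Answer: 4768262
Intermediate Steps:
Z = -144
R(n) = 581 (R(n) = 7 + 574 = 581)
4767681 + R(Z) = 4767681 + 581 = 4768262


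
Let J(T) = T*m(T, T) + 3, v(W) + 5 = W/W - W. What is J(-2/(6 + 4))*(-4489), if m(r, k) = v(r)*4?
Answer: -677839/25 ≈ -27114.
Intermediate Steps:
v(W) = -4 - W (v(W) = -5 + (W/W - W) = -5 + (1 - W) = -4 - W)
m(r, k) = -16 - 4*r (m(r, k) = (-4 - r)*4 = -16 - 4*r)
J(T) = 3 + T*(-16 - 4*T) (J(T) = T*(-16 - 4*T) + 3 = 3 + T*(-16 - 4*T))
J(-2/(6 + 4))*(-4489) = (3 - 4*(-2/(6 + 4))*(4 - 2/(6 + 4)))*(-4489) = (3 - 4*(-2/10)*(4 - 2/10))*(-4489) = (3 - 4*(-2*⅒)*(4 - 2*⅒))*(-4489) = (3 - 4*(-⅕)*(4 - ⅕))*(-4489) = (3 - 4*(-⅕)*19/5)*(-4489) = (3 + 76/25)*(-4489) = (151/25)*(-4489) = -677839/25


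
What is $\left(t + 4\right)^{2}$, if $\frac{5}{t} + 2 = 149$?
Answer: $\frac{351649}{21609} \approx 16.273$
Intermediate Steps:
$t = \frac{5}{147}$ ($t = \frac{5}{-2 + 149} = \frac{5}{147} \approx 0.034014$)
$\left(t + 4\right)^{2} = \left(\frac{5}{147} + 4\right)^{2} = \left(\frac{593}{147}\right)^{2} = \frac{351649}{21609}$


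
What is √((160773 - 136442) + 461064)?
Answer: √485395 ≈ 696.70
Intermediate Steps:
√((160773 - 136442) + 461064) = √(24331 + 461064) = √485395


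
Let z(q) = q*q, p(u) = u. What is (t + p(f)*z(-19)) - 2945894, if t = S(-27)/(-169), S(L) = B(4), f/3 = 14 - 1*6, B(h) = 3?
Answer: -496391873/169 ≈ -2.9372e+6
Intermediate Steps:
f = 24 (f = 3*(14 - 1*6) = 3*(14 - 6) = 3*8 = 24)
S(L) = 3
z(q) = q²
t = -3/169 (t = 3/(-169) = 3*(-1/169) = -3/169 ≈ -0.017751)
(t + p(f)*z(-19)) - 2945894 = (-3/169 + 24*(-19)²) - 2945894 = (-3/169 + 24*361) - 2945894 = (-3/169 + 8664) - 2945894 = 1464213/169 - 2945894 = -496391873/169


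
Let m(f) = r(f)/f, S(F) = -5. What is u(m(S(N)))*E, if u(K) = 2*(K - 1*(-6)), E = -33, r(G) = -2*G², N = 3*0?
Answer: -1056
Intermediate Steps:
N = 0
m(f) = -2*f (m(f) = (-2*f²)/f = -2*f)
u(K) = 12 + 2*K (u(K) = 2*(K + 6) = 2*(6 + K) = 12 + 2*K)
u(m(S(N)))*E = (12 + 2*(-2*(-5)))*(-33) = (12 + 2*10)*(-33) = (12 + 20)*(-33) = 32*(-33) = -1056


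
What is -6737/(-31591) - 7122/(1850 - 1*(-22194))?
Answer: -31503337/379787002 ≈ -0.082950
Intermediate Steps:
-6737/(-31591) - 7122/(1850 - 1*(-22194)) = -6737*(-1/31591) - 7122/(1850 + 22194) = 6737/31591 - 7122/24044 = 6737/31591 - 7122*1/24044 = 6737/31591 - 3561/12022 = -31503337/379787002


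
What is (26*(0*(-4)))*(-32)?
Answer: 0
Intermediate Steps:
(26*(0*(-4)))*(-32) = (26*0)*(-32) = 0*(-32) = 0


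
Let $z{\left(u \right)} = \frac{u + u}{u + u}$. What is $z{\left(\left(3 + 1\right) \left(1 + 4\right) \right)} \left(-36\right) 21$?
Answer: $-756$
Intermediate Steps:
$z{\left(u \right)} = 1$ ($z{\left(u \right)} = \frac{2 u}{2 u} = 2 u \frac{1}{2 u} = 1$)
$z{\left(\left(3 + 1\right) \left(1 + 4\right) \right)} \left(-36\right) 21 = 1 \left(-36\right) 21 = \left(-36\right) 21 = -756$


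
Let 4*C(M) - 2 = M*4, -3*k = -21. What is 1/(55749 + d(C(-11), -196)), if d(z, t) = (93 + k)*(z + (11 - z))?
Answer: 1/56849 ≈ 1.7590e-5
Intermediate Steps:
k = 7 (k = -⅓*(-21) = 7)
C(M) = ½ + M (C(M) = ½ + (M*4)/4 = ½ + (4*M)/4 = ½ + M)
d(z, t) = 1100 (d(z, t) = (93 + 7)*(z + (11 - z)) = 100*11 = 1100)
1/(55749 + d(C(-11), -196)) = 1/(55749 + 1100) = 1/56849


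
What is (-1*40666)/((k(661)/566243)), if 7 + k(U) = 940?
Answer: -23026837838/933 ≈ -2.4680e+7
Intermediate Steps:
k(U) = 933 (k(U) = -7 + 940 = 933)
(-1*40666)/((k(661)/566243)) = (-1*40666)/((933/566243)) = -40666/(933*(1/566243)) = -40666/933/566243 = -40666*566243/933 = -23026837838/933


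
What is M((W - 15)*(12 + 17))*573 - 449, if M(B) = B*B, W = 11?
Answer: 7709839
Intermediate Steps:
M(B) = B²
M((W - 15)*(12 + 17))*573 - 449 = ((11 - 15)*(12 + 17))²*573 - 449 = (-4*29)²*573 - 449 = (-116)²*573 - 449 = 13456*573 - 449 = 7710288 - 449 = 7709839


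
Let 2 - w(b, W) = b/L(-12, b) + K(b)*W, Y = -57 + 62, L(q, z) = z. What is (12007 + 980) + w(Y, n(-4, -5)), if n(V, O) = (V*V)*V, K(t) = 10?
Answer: 13628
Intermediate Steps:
n(V, O) = V³ (n(V, O) = V²*V = V³)
Y = 5
w(b, W) = 1 - 10*W (w(b, W) = 2 - (b/b + 10*W) = 2 - (1 + 10*W) = 2 + (-1 - 10*W) = 1 - 10*W)
(12007 + 980) + w(Y, n(-4, -5)) = (12007 + 980) + (1 - 10*(-4)³) = 12987 + (1 - 10*(-64)) = 12987 + (1 + 640) = 12987 + 641 = 13628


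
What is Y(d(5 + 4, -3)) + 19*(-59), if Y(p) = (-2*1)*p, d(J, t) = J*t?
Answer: -1067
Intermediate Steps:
Y(p) = -2*p
Y(d(5 + 4, -3)) + 19*(-59) = -2*(5 + 4)*(-3) + 19*(-59) = -18*(-3) - 1121 = -2*(-27) - 1121 = 54 - 1121 = -1067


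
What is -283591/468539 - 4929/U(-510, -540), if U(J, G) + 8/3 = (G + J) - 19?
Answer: 6016541128/1506352885 ≈ 3.9941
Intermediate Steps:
U(J, G) = -65/3 + G + J (U(J, G) = -8/3 + ((G + J) - 19) = -8/3 + (-19 + G + J) = -65/3 + G + J)
-283591/468539 - 4929/U(-510, -540) = -283591/468539 - 4929/(-65/3 - 540 - 510) = -283591*1/468539 - 4929/(-3215/3) = -283591/468539 - 4929*(-3/3215) = -283591/468539 + 14787/3215 = 6016541128/1506352885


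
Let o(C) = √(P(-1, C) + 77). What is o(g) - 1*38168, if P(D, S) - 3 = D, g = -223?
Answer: -38168 + √79 ≈ -38159.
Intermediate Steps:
P(D, S) = 3 + D
o(C) = √79 (o(C) = √((3 - 1) + 77) = √(2 + 77) = √79)
o(g) - 1*38168 = √79 - 1*38168 = √79 - 38168 = -38168 + √79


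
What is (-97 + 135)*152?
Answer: 5776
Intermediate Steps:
(-97 + 135)*152 = 38*152 = 5776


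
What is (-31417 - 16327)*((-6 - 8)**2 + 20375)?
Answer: -982141824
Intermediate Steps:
(-31417 - 16327)*((-6 - 8)**2 + 20375) = -47744*((-14)**2 + 20375) = -47744*(196 + 20375) = -47744*20571 = -982141824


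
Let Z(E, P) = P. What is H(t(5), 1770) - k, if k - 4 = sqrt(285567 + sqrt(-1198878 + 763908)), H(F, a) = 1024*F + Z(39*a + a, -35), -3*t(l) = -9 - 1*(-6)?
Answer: 985 - sqrt(285567 + 9*I*sqrt(5370)) ≈ 450.61 - 0.61709*I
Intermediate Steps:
t(l) = 1 (t(l) = -(-9 - 1*(-6))/3 = -(-9 + 6)/3 = -1/3*(-3) = 1)
H(F, a) = -35 + 1024*F (H(F, a) = 1024*F - 35 = -35 + 1024*F)
k = 4 + sqrt(285567 + 9*I*sqrt(5370)) (k = 4 + sqrt(285567 + sqrt(-1198878 + 763908)) = 4 + sqrt(285567 + sqrt(-434970)) = 4 + sqrt(285567 + 9*I*sqrt(5370)) ≈ 538.38 + 0.61709*I)
H(t(5), 1770) - k = (-35 + 1024*1) - (4 + sqrt(285567 + 9*I*sqrt(5370))) = (-35 + 1024) + (-4 - sqrt(285567 + 9*I*sqrt(5370))) = 989 + (-4 - sqrt(285567 + 9*I*sqrt(5370))) = 985 - sqrt(285567 + 9*I*sqrt(5370))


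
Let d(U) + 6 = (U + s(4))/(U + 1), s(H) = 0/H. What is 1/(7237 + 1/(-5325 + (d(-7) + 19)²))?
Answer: 184475/1335045539 ≈ 0.00013818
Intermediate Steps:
s(H) = 0
d(U) = -6 + U/(1 + U) (d(U) = -6 + (U + 0)/(U + 1) = -6 + U/(1 + U))
1/(7237 + 1/(-5325 + (d(-7) + 19)²)) = 1/(7237 + 1/(-5325 + ((-6 - 5*(-7))/(1 - 7) + 19)²)) = 1/(7237 + 1/(-5325 + ((-6 + 35)/(-6) + 19)²)) = 1/(7237 + 1/(-5325 + (-⅙*29 + 19)²)) = 1/(7237 + 1/(-5325 + (-29/6 + 19)²)) = 1/(7237 + 1/(-5325 + (85/6)²)) = 1/(7237 + 1/(-5325 + 7225/36)) = 1/(7237 + 1/(-184475/36)) = 1/(7237 - 36/184475) = 1/(1335045539/184475) = 184475/1335045539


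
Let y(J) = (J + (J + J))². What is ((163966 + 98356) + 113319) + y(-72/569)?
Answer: 121617952457/323761 ≈ 3.7564e+5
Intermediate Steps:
y(J) = 9*J² (y(J) = (J + 2*J)² = (3*J)² = 9*J²)
((163966 + 98356) + 113319) + y(-72/569) = ((163966 + 98356) + 113319) + 9*(-72/569)² = (262322 + 113319) + 9*(-72*1/569)² = 375641 + 9*(-72/569)² = 375641 + 9*(5184/323761) = 375641 + 46656/323761 = 121617952457/323761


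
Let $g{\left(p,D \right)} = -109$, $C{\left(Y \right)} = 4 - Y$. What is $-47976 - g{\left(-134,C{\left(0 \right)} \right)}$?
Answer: $-47867$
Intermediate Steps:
$-47976 - g{\left(-134,C{\left(0 \right)} \right)} = -47976 - -109 = -47976 + 109 = -47867$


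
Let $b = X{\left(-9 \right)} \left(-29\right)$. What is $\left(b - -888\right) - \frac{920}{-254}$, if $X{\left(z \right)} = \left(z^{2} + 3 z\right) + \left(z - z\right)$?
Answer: $- \frac{85646}{127} \approx -674.38$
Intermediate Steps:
$X{\left(z \right)} = z^{2} + 3 z$ ($X{\left(z \right)} = \left(z^{2} + 3 z\right) + 0 = z^{2} + 3 z$)
$b = -1566$ ($b = - 9 \left(3 - 9\right) \left(-29\right) = \left(-9\right) \left(-6\right) \left(-29\right) = 54 \left(-29\right) = -1566$)
$\left(b - -888\right) - \frac{920}{-254} = \left(-1566 - -888\right) - \frac{920}{-254} = \left(-1566 + 888\right) - - \frac{460}{127} = -678 + \frac{460}{127} = - \frac{85646}{127}$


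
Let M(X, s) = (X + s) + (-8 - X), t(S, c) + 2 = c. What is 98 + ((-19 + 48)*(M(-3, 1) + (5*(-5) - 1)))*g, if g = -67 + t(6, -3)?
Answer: 69002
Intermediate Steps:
t(S, c) = -2 + c
M(X, s) = -8 + s
g = -72 (g = -67 + (-2 - 3) = -67 - 5 = -72)
98 + ((-19 + 48)*(M(-3, 1) + (5*(-5) - 1)))*g = 98 + ((-19 + 48)*((-8 + 1) + (5*(-5) - 1)))*(-72) = 98 + (29*(-7 + (-25 - 1)))*(-72) = 98 + (29*(-7 - 26))*(-72) = 98 + (29*(-33))*(-72) = 98 - 957*(-72) = 98 + 68904 = 69002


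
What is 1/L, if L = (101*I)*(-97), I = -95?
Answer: 1/930715 ≈ 1.0744e-6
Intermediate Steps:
L = 930715 (L = (101*(-95))*(-97) = -9595*(-97) = 930715)
1/L = 1/930715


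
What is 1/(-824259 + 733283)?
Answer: -1/90976 ≈ -1.0992e-5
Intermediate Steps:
1/(-824259 + 733283) = 1/(-90976) = -1/90976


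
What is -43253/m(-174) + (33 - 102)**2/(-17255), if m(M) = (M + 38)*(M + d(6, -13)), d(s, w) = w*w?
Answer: -8818447/138040 ≈ -63.883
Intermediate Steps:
d(s, w) = w**2
m(M) = (38 + M)*(169 + M) (m(M) = (M + 38)*(M + (-13)**2) = (38 + M)*(M + 169) = (38 + M)*(169 + M))
-43253/m(-174) + (33 - 102)**2/(-17255) = -43253/(6422 + (-174)**2 + 207*(-174)) + (33 - 102)**2/(-17255) = -43253/(6422 + 30276 - 36018) + (-69)**2*(-1/17255) = -43253/680 + 4761*(-1/17255) = -43253*1/680 - 4761/17255 = -43253/680 - 4761/17255 = -8818447/138040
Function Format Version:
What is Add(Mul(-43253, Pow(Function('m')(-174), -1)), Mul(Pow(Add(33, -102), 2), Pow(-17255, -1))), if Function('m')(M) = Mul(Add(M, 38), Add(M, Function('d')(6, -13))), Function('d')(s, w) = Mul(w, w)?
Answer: Rational(-8818447, 138040) ≈ -63.883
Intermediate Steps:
Function('d')(s, w) = Pow(w, 2)
Function('m')(M) = Mul(Add(38, M), Add(169, M)) (Function('m')(M) = Mul(Add(M, 38), Add(M, Pow(-13, 2))) = Mul(Add(38, M), Add(M, 169)) = Mul(Add(38, M), Add(169, M)))
Add(Mul(-43253, Pow(Function('m')(-174), -1)), Mul(Pow(Add(33, -102), 2), Pow(-17255, -1))) = Add(Mul(-43253, Pow(Add(6422, Pow(-174, 2), Mul(207, -174)), -1)), Mul(Pow(Add(33, -102), 2), Pow(-17255, -1))) = Add(Mul(-43253, Pow(Add(6422, 30276, -36018), -1)), Mul(Pow(-69, 2), Rational(-1, 17255))) = Add(Mul(-43253, Pow(680, -1)), Mul(4761, Rational(-1, 17255))) = Add(Mul(-43253, Rational(1, 680)), Rational(-4761, 17255)) = Add(Rational(-43253, 680), Rational(-4761, 17255)) = Rational(-8818447, 138040)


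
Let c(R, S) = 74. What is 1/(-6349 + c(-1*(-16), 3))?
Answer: -1/6275 ≈ -0.00015936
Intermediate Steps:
1/(-6349 + c(-1*(-16), 3)) = 1/(-6349 + 74) = 1/(-6275) = -1/6275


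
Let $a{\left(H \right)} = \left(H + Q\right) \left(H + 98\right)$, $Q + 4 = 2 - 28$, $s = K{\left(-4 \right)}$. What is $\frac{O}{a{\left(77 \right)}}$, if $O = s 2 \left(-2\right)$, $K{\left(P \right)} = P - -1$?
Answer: $\frac{12}{8225} \approx 0.001459$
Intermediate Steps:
$K{\left(P \right)} = 1 + P$ ($K{\left(P \right)} = P + 1 = 1 + P$)
$s = -3$ ($s = 1 - 4 = -3$)
$Q = -30$ ($Q = -4 + \left(2 - 28\right) = -4 - 26 = -30$)
$a{\left(H \right)} = \left(-30 + H\right) \left(98 + H\right)$ ($a{\left(H \right)} = \left(H - 30\right) \left(H + 98\right) = \left(-30 + H\right) \left(98 + H\right)$)
$O = 12$ ($O = \left(-3\right) 2 \left(-2\right) = \left(-6\right) \left(-2\right) = 12$)
$\frac{O}{a{\left(77 \right)}} = \frac{12}{-2940 + 77^{2} + 68 \cdot 77} = \frac{12}{-2940 + 5929 + 5236} = \frac{12}{8225}$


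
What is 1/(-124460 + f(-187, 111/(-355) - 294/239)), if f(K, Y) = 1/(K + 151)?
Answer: -36/4480561 ≈ -8.0347e-6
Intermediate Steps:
f(K, Y) = 1/(151 + K)
1/(-124460 + f(-187, 111/(-355) - 294/239)) = 1/(-124460 + 1/(151 - 187)) = 1/(-124460 + 1/(-36)) = 1/(-124460 - 1/36) = 1/(-4480561/36) = -36/4480561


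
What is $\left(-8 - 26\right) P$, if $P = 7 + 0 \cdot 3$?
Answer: $-238$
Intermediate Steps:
$P = 7$ ($P = 7 + 0 = 7$)
$\left(-8 - 26\right) P = \left(-8 - 26\right) 7 = \left(-34\right) 7 = -238$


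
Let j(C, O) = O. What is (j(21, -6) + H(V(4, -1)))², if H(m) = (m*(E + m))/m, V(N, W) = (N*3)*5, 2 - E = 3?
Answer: 2809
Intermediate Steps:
E = -1 (E = 2 - 1*3 = 2 - 3 = -1)
V(N, W) = 15*N (V(N, W) = (3*N)*5 = 15*N)
H(m) = -1 + m (H(m) = (m*(-1 + m))/m = -1 + m)
(j(21, -6) + H(V(4, -1)))² = (-6 + (-1 + 15*4))² = (-6 + (-1 + 60))² = (-6 + 59)² = 53² = 2809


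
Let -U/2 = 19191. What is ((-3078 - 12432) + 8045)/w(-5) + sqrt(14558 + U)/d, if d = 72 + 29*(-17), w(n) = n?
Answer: 1493 - 4*I*sqrt(1489)/421 ≈ 1493.0 - 0.36663*I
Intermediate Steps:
U = -38382 (U = -2*19191 = -38382)
d = -421 (d = 72 - 493 = -421)
((-3078 - 12432) + 8045)/w(-5) + sqrt(14558 + U)/d = ((-3078 - 12432) + 8045)/(-5) + sqrt(14558 - 38382)/(-421) = (-15510 + 8045)*(-1/5) + sqrt(-23824)*(-1/421) = -7465*(-1/5) + (4*I*sqrt(1489))*(-1/421) = 1493 - 4*I*sqrt(1489)/421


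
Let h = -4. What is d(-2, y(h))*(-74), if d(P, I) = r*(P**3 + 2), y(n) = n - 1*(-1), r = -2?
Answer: -888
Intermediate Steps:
y(n) = 1 + n (y(n) = n + 1 = 1 + n)
d(P, I) = -4 - 2*P**3 (d(P, I) = -2*(P**3 + 2) = -2*(2 + P**3) = -4 - 2*P**3)
d(-2, y(h))*(-74) = (-4 - 2*(-2)**3)*(-74) = (-4 - 2*(-8))*(-74) = (-4 + 16)*(-74) = 12*(-74) = -888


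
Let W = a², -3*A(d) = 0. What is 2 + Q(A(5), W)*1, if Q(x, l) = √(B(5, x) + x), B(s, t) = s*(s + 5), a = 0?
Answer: 2 + 5*√2 ≈ 9.0711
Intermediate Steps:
A(d) = 0 (A(d) = -⅓*0 = 0)
W = 0 (W = 0² = 0)
B(s, t) = s*(5 + s)
Q(x, l) = √(50 + x) (Q(x, l) = √(5*(5 + 5) + x) = √(5*10 + x) = √(50 + x))
2 + Q(A(5), W)*1 = 2 + √(50 + 0)*1 = 2 + √50*1 = 2 + (5*√2)*1 = 2 + 5*√2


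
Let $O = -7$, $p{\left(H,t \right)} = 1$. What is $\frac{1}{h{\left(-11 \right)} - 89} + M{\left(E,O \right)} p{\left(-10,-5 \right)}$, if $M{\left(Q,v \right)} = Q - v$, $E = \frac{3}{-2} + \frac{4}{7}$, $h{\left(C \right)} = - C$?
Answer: $\frac{1654}{273} \approx 6.0586$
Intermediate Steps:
$E = - \frac{13}{14}$ ($E = 3 \left(- \frac{1}{2}\right) + 4 \cdot \frac{1}{7} = - \frac{3}{2} + \frac{4}{7} = - \frac{13}{14} \approx -0.92857$)
$\frac{1}{h{\left(-11 \right)} - 89} + M{\left(E,O \right)} p{\left(-10,-5 \right)} = \frac{1}{\left(-1\right) \left(-11\right) - 89} + \left(- \frac{13}{14} - -7\right) 1 = \frac{1}{11 - 89} + \left(- \frac{13}{14} + 7\right) 1 = \frac{1}{-78} + \frac{85}{14} \cdot 1 = - \frac{1}{78} + \frac{85}{14} = \frac{1654}{273}$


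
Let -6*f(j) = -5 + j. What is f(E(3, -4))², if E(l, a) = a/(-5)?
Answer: 49/100 ≈ 0.49000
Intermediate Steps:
E(l, a) = -a/5 (E(l, a) = a*(-⅕) = -a/5)
f(j) = ⅚ - j/6 (f(j) = -(-5 + j)/6 = ⅚ - j/6)
f(E(3, -4))² = (⅚ - (-1)*(-4)/30)² = (⅚ - ⅙*⅘)² = (⅚ - 2/15)² = (7/10)² = 49/100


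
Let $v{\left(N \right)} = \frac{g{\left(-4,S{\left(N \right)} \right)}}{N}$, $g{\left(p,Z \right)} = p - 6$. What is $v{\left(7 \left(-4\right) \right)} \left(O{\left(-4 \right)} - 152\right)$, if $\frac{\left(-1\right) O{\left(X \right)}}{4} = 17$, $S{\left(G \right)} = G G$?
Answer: $- \frac{550}{7} \approx -78.571$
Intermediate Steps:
$S{\left(G \right)} = G^{2}$
$g{\left(p,Z \right)} = -6 + p$ ($g{\left(p,Z \right)} = p - 6 = -6 + p$)
$O{\left(X \right)} = -68$ ($O{\left(X \right)} = \left(-4\right) 17 = -68$)
$v{\left(N \right)} = - \frac{10}{N}$ ($v{\left(N \right)} = \frac{-6 - 4}{N} = - \frac{10}{N}$)
$v{\left(7 \left(-4\right) \right)} \left(O{\left(-4 \right)} - 152\right) = - \frac{10}{7 \left(-4\right)} \left(-68 - 152\right) = - \frac{10}{-28} \left(-68 - 152\right) = \left(-10\right) \left(- \frac{1}{28}\right) \left(-220\right) = \frac{5}{14} \left(-220\right) = - \frac{550}{7}$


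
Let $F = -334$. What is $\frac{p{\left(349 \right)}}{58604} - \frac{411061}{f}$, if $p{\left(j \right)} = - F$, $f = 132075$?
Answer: $- \frac{12022852897}{3870061650} \approx -3.1066$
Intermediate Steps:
$p{\left(j \right)} = 334$ ($p{\left(j \right)} = \left(-1\right) \left(-334\right) = 334$)
$\frac{p{\left(349 \right)}}{58604} - \frac{411061}{f} = \frac{334}{58604} - \frac{411061}{132075} = 334 \cdot \frac{1}{58604} - \frac{411061}{132075} = \frac{167}{29302} - \frac{411061}{132075} = - \frac{12022852897}{3870061650}$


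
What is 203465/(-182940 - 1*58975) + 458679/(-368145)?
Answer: -12391063514/5937319845 ≈ -2.0870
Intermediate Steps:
203465/(-182940 - 1*58975) + 458679/(-368145) = 203465/(-182940 - 58975) + 458679*(-1/368145) = 203465/(-241915) - 152893/122715 = 203465*(-1/241915) - 152893/122715 = -40693/48383 - 152893/122715 = -12391063514/5937319845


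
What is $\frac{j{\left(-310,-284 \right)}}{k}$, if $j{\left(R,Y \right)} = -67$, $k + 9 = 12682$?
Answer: $- \frac{67}{12673} \approx -0.0052868$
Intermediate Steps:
$k = 12673$ ($k = -9 + 12682 = 12673$)
$\frac{j{\left(-310,-284 \right)}}{k} = - \frac{67}{12673}$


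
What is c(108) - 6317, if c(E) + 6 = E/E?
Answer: -6322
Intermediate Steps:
c(E) = -5 (c(E) = -6 + E/E = -6 + 1 = -5)
c(108) - 6317 = -5 - 6317 = -6322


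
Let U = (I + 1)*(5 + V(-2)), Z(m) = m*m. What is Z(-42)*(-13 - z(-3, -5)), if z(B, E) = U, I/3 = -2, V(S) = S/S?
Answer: 29988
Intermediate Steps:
V(S) = 1
I = -6 (I = 3*(-2) = -6)
Z(m) = m²
U = -30 (U = (-6 + 1)*(5 + 1) = -5*6 = -30)
z(B, E) = -30
Z(-42)*(-13 - z(-3, -5)) = (-42)²*(-13 - 1*(-30)) = 1764*(-13 + 30) = 1764*17 = 29988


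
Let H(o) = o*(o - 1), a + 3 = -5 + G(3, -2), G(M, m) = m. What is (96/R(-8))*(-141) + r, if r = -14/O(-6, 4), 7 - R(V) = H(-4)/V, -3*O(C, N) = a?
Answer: -135759/95 ≈ -1429.0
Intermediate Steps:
a = -10 (a = -3 + (-5 - 2) = -3 - 7 = -10)
O(C, N) = 10/3 (O(C, N) = -1/3*(-10) = 10/3)
H(o) = o*(-1 + o)
R(V) = 7 - 20/V (R(V) = 7 - (-4*(-1 - 4))/V = 7 - (-4*(-5))/V = 7 - 20/V)
r = -21/5 (r = -14/10/3 = -14*3/10 = -21/5 ≈ -4.2000)
(96/R(-8))*(-141) + r = (96/(7 - 20/(-8)))*(-141) - 21/5 = (96/(7 - 20*(-1/8)))*(-141) - 21/5 = (96/(7 + 5/2))*(-141) - 21/5 = (96/(19/2))*(-141) - 21/5 = (96*(2/19))*(-141) - 21/5 = (192/19)*(-141) - 21/5 = -27072/19 - 21/5 = -135759/95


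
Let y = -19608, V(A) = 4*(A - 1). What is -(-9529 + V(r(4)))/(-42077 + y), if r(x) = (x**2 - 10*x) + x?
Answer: -9613/61685 ≈ -0.15584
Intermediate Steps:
r(x) = x**2 - 9*x
V(A) = -4 + 4*A (V(A) = 4*(-1 + A) = -4 + 4*A)
-(-9529 + V(r(4)))/(-42077 + y) = -(-9529 + (-4 + 4*(4*(-9 + 4))))/(-42077 - 19608) = -(-9529 + (-4 + 4*(4*(-5))))/(-61685) = -(-9529 + (-4 + 4*(-20)))*(-1)/61685 = -(-9529 + (-4 - 80))*(-1)/61685 = -(-9529 - 84)*(-1)/61685 = -(-9613)*(-1)/61685 = -1*9613/61685 = -9613/61685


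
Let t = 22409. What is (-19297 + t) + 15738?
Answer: 18850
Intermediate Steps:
(-19297 + t) + 15738 = (-19297 + 22409) + 15738 = 3112 + 15738 = 18850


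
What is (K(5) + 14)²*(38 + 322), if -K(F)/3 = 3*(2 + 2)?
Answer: 174240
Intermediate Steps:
K(F) = -36 (K(F) = -9*(2 + 2) = -9*4 = -3*12 = -36)
(K(5) + 14)²*(38 + 322) = (-36 + 14)²*(38 + 322) = (-22)²*360 = 484*360 = 174240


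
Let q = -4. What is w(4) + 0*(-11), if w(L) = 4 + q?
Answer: 0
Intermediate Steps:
w(L) = 0 (w(L) = 4 - 4 = 0)
w(4) + 0*(-11) = 0 + 0*(-11) = 0 + 0 = 0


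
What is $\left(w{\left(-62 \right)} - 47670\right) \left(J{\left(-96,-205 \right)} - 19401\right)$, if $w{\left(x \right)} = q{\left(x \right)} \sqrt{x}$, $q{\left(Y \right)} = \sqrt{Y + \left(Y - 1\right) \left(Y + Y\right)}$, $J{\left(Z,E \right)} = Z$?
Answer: $929421990 - 6044070 i \sqrt{5} \approx 9.2942 \cdot 10^{8} - 1.3515 \cdot 10^{7} i$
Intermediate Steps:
$q{\left(Y \right)} = \sqrt{Y + 2 Y \left(-1 + Y\right)}$ ($q{\left(Y \right)} = \sqrt{Y + \left(-1 + Y\right) 2 Y} = \sqrt{Y + 2 Y \left(-1 + Y\right)}$)
$w{\left(x \right)} = \sqrt{x} \sqrt{x \left(-1 + 2 x\right)}$ ($w{\left(x \right)} = \sqrt{x \left(-1 + 2 x\right)} \sqrt{x} = \sqrt{x} \sqrt{x \left(-1 + 2 x\right)}$)
$\left(w{\left(-62 \right)} - 47670\right) \left(J{\left(-96,-205 \right)} - 19401\right) = \left(\sqrt{-62} \sqrt{- 62 \left(-1 + 2 \left(-62\right)\right)} - 47670\right) \left(-96 - 19401\right) = \left(i \sqrt{62} \sqrt{- 62 \left(-1 - 124\right)} - 47670\right) \left(-19497\right) = \left(i \sqrt{62} \sqrt{\left(-62\right) \left(-125\right)} - 47670\right) \left(-19497\right) = \left(i \sqrt{62} \sqrt{7750} - 47670\right) \left(-19497\right) = \left(i \sqrt{62} \cdot 5 \sqrt{310} - 47670\right) \left(-19497\right) = \left(310 i \sqrt{5} - 47670\right) \left(-19497\right) = \left(-47670 + 310 i \sqrt{5}\right) \left(-19497\right) = 929421990 - 6044070 i \sqrt{5}$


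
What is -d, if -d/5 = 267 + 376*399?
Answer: 751455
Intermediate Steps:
d = -751455 (d = -5*(267 + 376*399) = -5*(267 + 150024) = -5*150291 = -751455)
-d = -1*(-751455) = 751455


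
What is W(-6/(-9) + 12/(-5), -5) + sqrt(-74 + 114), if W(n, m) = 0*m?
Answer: 2*sqrt(10) ≈ 6.3246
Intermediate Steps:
W(n, m) = 0
W(-6/(-9) + 12/(-5), -5) + sqrt(-74 + 114) = 0 + sqrt(-74 + 114) = 0 + sqrt(40) = 0 + 2*sqrt(10) = 2*sqrt(10)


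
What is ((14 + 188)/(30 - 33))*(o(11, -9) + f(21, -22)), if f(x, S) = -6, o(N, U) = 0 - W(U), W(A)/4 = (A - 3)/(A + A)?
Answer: 5252/9 ≈ 583.56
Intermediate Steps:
W(A) = 2*(-3 + A)/A (W(A) = 4*((A - 3)/(A + A)) = 4*((-3 + A)/((2*A))) = 4*((-3 + A)*(1/(2*A))) = 4*((-3 + A)/(2*A)) = 2*(-3 + A)/A)
o(N, U) = -2 + 6/U (o(N, U) = 0 - (2 - 6/U) = 0 + (-2 + 6/U) = -2 + 6/U)
((14 + 188)/(30 - 33))*(o(11, -9) + f(21, -22)) = ((14 + 188)/(30 - 33))*((-2 + 6/(-9)) - 6) = (202/(-3))*((-2 + 6*(-⅑)) - 6) = (202*(-⅓))*((-2 - ⅔) - 6) = -202*(-8/3 - 6)/3 = -202/3*(-26/3) = 5252/9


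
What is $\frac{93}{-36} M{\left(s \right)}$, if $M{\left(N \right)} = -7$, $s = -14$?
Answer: $\frac{217}{12} \approx 18.083$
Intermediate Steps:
$\frac{93}{-36} M{\left(s \right)} = \frac{93}{-36} \left(-7\right) = 93 \left(- \frac{1}{36}\right) \left(-7\right) = \left(- \frac{31}{12}\right) \left(-7\right) = \frac{217}{12}$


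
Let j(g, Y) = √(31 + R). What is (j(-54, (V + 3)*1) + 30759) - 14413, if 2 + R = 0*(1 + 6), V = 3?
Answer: 16346 + √29 ≈ 16351.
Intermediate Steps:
R = -2 (R = -2 + 0*(1 + 6) = -2 + 0*7 = -2 + 0 = -2)
j(g, Y) = √29 (j(g, Y) = √(31 - 2) = √29)
(j(-54, (V + 3)*1) + 30759) - 14413 = (√29 + 30759) - 14413 = (30759 + √29) - 14413 = 16346 + √29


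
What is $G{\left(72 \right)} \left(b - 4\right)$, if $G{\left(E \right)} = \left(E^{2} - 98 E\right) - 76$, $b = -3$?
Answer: $13636$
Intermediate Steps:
$G{\left(E \right)} = -76 + E^{2} - 98 E$
$G{\left(72 \right)} \left(b - 4\right) = \left(-76 + 72^{2} - 7056\right) \left(-3 - 4\right) = \left(-76 + 5184 - 7056\right) \left(-3 - 4\right) = \left(-1948\right) \left(-7\right) = 13636$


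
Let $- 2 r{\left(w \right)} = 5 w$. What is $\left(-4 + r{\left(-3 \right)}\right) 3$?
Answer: $\frac{21}{2} \approx 10.5$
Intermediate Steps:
$r{\left(w \right)} = - \frac{5 w}{2}$
$\left(-4 + r{\left(-3 \right)}\right) 3 = \left(-4 - - \frac{15}{2}\right) 3 = \left(-4 + \frac{15}{2}\right) 3 = \frac{7}{2} \cdot 3 = \frac{21}{2}$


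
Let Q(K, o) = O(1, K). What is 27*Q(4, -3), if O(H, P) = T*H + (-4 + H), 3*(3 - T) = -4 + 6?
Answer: -18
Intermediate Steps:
T = 7/3 (T = 3 - (-4 + 6)/3 = 3 - ⅓*2 = 3 - ⅔ = 7/3 ≈ 2.3333)
O(H, P) = -4 + 10*H/3 (O(H, P) = 7*H/3 + (-4 + H) = -4 + 10*H/3)
Q(K, o) = -⅔ (Q(K, o) = -4 + (10/3)*1 = -4 + 10/3 = -⅔)
27*Q(4, -3) = 27*(-⅔) = -18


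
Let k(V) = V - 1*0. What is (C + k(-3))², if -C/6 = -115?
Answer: 471969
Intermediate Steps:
C = 690 (C = -6*(-115) = 690)
k(V) = V (k(V) = V + 0 = V)
(C + k(-3))² = (690 - 3)² = 687² = 471969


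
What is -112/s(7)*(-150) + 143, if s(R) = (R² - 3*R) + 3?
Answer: 21233/31 ≈ 684.94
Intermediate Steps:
s(R) = 3 + R² - 3*R
-112/s(7)*(-150) + 143 = -112/(3 + 7² - 3*7)*(-150) + 143 = -112/(3 + 49 - 21)*(-150) + 143 = -112/31*(-150) + 143 = 16800/31 + 143 = 21233/31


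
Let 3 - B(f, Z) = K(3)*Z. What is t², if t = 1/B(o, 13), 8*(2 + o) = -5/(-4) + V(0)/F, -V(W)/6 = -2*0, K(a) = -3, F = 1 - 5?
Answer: 1/1764 ≈ 0.00056689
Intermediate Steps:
F = -4
V(W) = 0 (V(W) = -(-12)*0 = -6*0 = 0)
o = -59/32 (o = -2 + (-5/(-4) + 0/(-4))/8 = -2 + (-5*(-¼) + 0*(-¼))/8 = -2 + (5/4 + 0)/8 = -2 + (⅛)*(5/4) = -2 + 5/32 = -59/32 ≈ -1.8438)
B(f, Z) = 3 + 3*Z (B(f, Z) = 3 - (-3)*Z = 3 + 3*Z)
t = 1/42 (t = 1/(3 + 3*13) = 1/(3 + 39) = 1/42 ≈ 0.023810)
t² = (1/42)² = 1/1764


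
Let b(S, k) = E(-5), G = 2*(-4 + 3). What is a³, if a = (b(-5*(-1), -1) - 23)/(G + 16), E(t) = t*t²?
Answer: -405224/343 ≈ -1181.4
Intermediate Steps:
G = -2 (G = 2*(-1) = -2)
E(t) = t³
b(S, k) = -125 (b(S, k) = (-5)³ = -125)
a = -74/7 (a = (-125 - 23)/(-2 + 16) = -148/14 = -148*1/14 = -74/7 ≈ -10.571)
a³ = (-74/7)³ = -405224/343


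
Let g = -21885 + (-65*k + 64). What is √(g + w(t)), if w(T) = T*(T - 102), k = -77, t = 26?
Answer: 18*I*√58 ≈ 137.08*I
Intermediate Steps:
w(T) = T*(-102 + T)
g = -16816 (g = -21885 + (-65*(-77) + 64) = -21885 + (5005 + 64) = -21885 + 5069 = -16816)
√(g + w(t)) = √(-16816 + 26*(-102 + 26)) = √(-16816 + 26*(-76)) = √(-16816 - 1976) = √(-18792) = 18*I*√58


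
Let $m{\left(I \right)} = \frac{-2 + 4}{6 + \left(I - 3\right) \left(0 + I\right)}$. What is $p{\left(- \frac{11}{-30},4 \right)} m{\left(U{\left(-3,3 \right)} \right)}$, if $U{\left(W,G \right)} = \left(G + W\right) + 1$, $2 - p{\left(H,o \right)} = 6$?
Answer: $-2$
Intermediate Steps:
$p{\left(H,o \right)} = -4$ ($p{\left(H,o \right)} = 2 - 6 = -4$)
$U{\left(W,G \right)} = 1 + G + W$
$m{\left(I \right)} = \frac{2}{6 + I \left(-3 + I\right)}$ ($m{\left(I \right)} = \frac{2}{6 + \left(-3 + I\right) I} = \frac{2}{6 + I \left(-3 + I\right)}$)
$p{\left(- \frac{11}{-30},4 \right)} m{\left(U{\left(-3,3 \right)} \right)} = - 4 \frac{2}{6 + \left(1 + 3 - 3\right)^{2} - 3 \left(1 + 3 - 3\right)} = - 4 \frac{2}{6 + 1^{2} - 3} = - 4 \frac{2}{6 + 1 - 3} = - 4 \cdot \frac{2}{4} = - 4 \cdot 2 \cdot \frac{1}{4} = \left(-4\right) \frac{1}{2} = -2$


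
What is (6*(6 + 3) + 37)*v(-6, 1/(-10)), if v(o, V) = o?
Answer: -546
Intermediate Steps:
(6*(6 + 3) + 37)*v(-6, 1/(-10)) = (6*(6 + 3) + 37)*(-6) = (6*9 + 37)*(-6) = (54 + 37)*(-6) = 91*(-6) = -546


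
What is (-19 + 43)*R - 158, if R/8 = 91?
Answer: 17314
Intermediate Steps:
R = 728 (R = 8*91 = 728)
(-19 + 43)*R - 158 = (-19 + 43)*728 - 158 = 24*728 - 158 = 17472 - 158 = 17314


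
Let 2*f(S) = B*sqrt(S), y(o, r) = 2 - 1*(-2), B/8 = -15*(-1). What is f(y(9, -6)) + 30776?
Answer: 30896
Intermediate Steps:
B = 120 (B = 8*(-15*(-1)) = 8*15 = 120)
y(o, r) = 4 (y(o, r) = 2 + 2 = 4)
f(S) = 60*sqrt(S) (f(S) = (120*sqrt(S))/2 = 60*sqrt(S))
f(y(9, -6)) + 30776 = 60*sqrt(4) + 30776 = 60*2 + 30776 = 120 + 30776 = 30896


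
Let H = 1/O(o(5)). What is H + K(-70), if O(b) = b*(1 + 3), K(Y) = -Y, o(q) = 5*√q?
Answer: 70 + √5/100 ≈ 70.022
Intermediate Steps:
O(b) = 4*b (O(b) = b*4 = 4*b)
H = √5/100 (H = 1/(4*(5*√5)) = 1/(20*√5) = √5/100 ≈ 0.022361)
H + K(-70) = √5/100 - 1*(-70) = √5/100 + 70 = 70 + √5/100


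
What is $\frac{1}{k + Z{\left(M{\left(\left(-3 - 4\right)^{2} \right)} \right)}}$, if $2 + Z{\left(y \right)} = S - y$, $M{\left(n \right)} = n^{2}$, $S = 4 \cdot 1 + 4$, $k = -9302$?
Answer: $- \frac{1}{11697} \approx -8.5492 \cdot 10^{-5}$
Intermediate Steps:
$S = 8$ ($S = 4 + 4 = 8$)
$Z{\left(y \right)} = 6 - y$ ($Z{\left(y \right)} = -2 - \left(-8 + y\right) = 6 - y$)
$\frac{1}{k + Z{\left(M{\left(\left(-3 - 4\right)^{2} \right)} \right)}} = \frac{1}{-9302 + \left(6 - \left(\left(-3 - 4\right)^{2}\right)^{2}\right)} = \frac{1}{-9302 + \left(6 - \left(\left(-7\right)^{2}\right)^{2}\right)} = \frac{1}{-9302 + \left(6 - 49^{2}\right)} = \frac{1}{-9302 + \left(6 - 2401\right)} = \frac{1}{-9302 - 2395} = \frac{1}{-11697} = - \frac{1}{11697}$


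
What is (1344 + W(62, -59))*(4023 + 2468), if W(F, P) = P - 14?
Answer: 8250061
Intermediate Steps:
W(F, P) = -14 + P
(1344 + W(62, -59))*(4023 + 2468) = (1344 + (-14 - 59))*(4023 + 2468) = (1344 - 73)*6491 = 1271*6491 = 8250061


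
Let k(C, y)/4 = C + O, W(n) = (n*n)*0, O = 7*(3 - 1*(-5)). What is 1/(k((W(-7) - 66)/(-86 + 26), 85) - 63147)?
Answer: -5/314593 ≈ -1.5894e-5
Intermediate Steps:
O = 56 (O = 7*(3 + 5) = 7*8 = 56)
W(n) = 0 (W(n) = n²*0 = 0)
k(C, y) = 224 + 4*C (k(C, y) = 4*(C + 56) = 4*(56 + C) = 224 + 4*C)
1/(k((W(-7) - 66)/(-86 + 26), 85) - 63147) = 1/((224 + 4*((0 - 66)/(-86 + 26))) - 63147) = 1/((224 + 4*(-66/(-60))) - 63147) = 1/((224 + 4*(-66*(-1/60))) - 63147) = 1/((224 + 4*(11/10)) - 63147) = 1/((224 + 22/5) - 63147) = 1/(1142/5 - 63147) = 1/(-314593/5) = -5/314593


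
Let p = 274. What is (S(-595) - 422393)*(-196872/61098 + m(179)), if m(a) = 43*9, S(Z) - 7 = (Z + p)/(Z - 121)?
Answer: -1181891560792495/7291028 ≈ -1.6210e+8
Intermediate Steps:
S(Z) = 7 + (274 + Z)/(-121 + Z) (S(Z) = 7 + (Z + 274)/(Z - 121) = 7 + (274 + Z)/(-121 + Z))
m(a) = 387
(S(-595) - 422393)*(-196872/61098 + m(179)) = ((-573 + 8*(-595))/(-121 - 595) - 422393)*(-196872/61098 + 387) = ((-573 - 4760)/(-716) - 422393)*(-196872*1/61098 + 387) = (-1/716*(-5333) - 422393)*(-32812/10183 + 387) = (5333/716 - 422393)*(3908009/10183) = -302428055/716*3908009/10183 = -1181891560792495/7291028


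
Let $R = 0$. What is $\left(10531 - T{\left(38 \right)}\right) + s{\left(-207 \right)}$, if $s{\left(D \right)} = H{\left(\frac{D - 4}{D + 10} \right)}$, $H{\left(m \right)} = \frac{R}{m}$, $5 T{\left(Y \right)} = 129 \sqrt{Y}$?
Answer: $10531 - \frac{129 \sqrt{38}}{5} \approx 10372.0$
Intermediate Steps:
$T{\left(Y \right)} = \frac{129 \sqrt{Y}}{5}$
$H{\left(m \right)} = 0$ ($H{\left(m \right)} = \frac{0}{m} = 0$)
$s{\left(D \right)} = 0$
$\left(10531 - T{\left(38 \right)}\right) + s{\left(-207 \right)} = \left(10531 - \frac{129 \sqrt{38}}{5}\right) + 0 = 10531 - \frac{129 \sqrt{38}}{5}$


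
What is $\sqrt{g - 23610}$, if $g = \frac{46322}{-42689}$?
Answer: $\frac{2 i \sqrt{10756919490667}}{42689} \approx 153.66 i$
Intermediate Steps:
$g = - \frac{46322}{42689}$ ($g = 46322 \left(- \frac{1}{42689}\right) = - \frac{46322}{42689} \approx -1.0851$)
$\sqrt{g - 23610} = \sqrt{- \frac{46322}{42689} - 23610} = \sqrt{- \frac{1007933612}{42689}} = \frac{2 i \sqrt{10756919490667}}{42689}$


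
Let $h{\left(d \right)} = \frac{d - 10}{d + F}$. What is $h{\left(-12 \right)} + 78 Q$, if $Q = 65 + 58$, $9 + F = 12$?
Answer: $\frac{86368}{9} \approx 9596.4$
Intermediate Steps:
$F = 3$ ($F = -9 + 12 = 3$)
$h{\left(d \right)} = \frac{-10 + d}{3 + d}$ ($h{\left(d \right)} = \frac{d - 10}{d + 3} = \frac{-10 + d}{3 + d}$)
$Q = 123$
$h{\left(-12 \right)} + 78 Q = \frac{-10 - 12}{3 - 12} + 78 \cdot 123 = \frac{1}{-9} \left(-22\right) + 9594 = \left(- \frac{1}{9}\right) \left(-22\right) + 9594 = \frac{22}{9} + 9594 = \frac{86368}{9}$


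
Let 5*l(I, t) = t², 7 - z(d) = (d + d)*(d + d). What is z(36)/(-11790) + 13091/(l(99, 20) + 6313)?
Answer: 62479817/25124490 ≈ 2.4868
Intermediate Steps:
z(d) = 7 - 4*d² (z(d) = 7 - (d + d)*(d + d) = 7 - 2*d*2*d = 7 - 4*d²)
l(I, t) = t²/5
z(36)/(-11790) + 13091/(l(99, 20) + 6313) = (7 - 4*36²)/(-11790) + 13091/((⅕)*20² + 6313) = (7 - 4*1296)*(-1/11790) + 13091/((⅕)*400 + 6313) = (7 - 5184)*(-1/11790) + 13091/(80 + 6313) = -5177*(-1/11790) + 13091/6393 = 5177/11790 + 13091*(1/6393) = 5177/11790 + 13091/6393 = 62479817/25124490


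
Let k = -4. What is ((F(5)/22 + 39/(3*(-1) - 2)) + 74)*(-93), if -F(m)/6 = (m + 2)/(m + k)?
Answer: -328848/55 ≈ -5979.1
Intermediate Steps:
F(m) = -6*(2 + m)/(-4 + m) (F(m) = -6*(m + 2)/(m - 4) = -6*(2 + m)/(-4 + m))
((F(5)/22 + 39/(3*(-1) - 2)) + 74)*(-93) = (((6*(-2 - 1*5)/(-4 + 5))/22 + 39/(3*(-1) - 2)) + 74)*(-93) = (((6*(-2 - 5)/1)*(1/22) + 39/(-3 - 2)) + 74)*(-93) = (((6*1*(-7))*(1/22) + 39/(-5)) + 74)*(-93) = ((-42*1/22 + 39*(-⅕)) + 74)*(-93) = ((-21/11 - 39/5) + 74)*(-93) = (-534/55 + 74)*(-93) = (3536/55)*(-93) = -328848/55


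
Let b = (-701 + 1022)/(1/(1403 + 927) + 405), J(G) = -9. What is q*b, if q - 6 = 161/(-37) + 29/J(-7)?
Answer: -130638440/104745261 ≈ -1.2472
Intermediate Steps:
b = 747930/943651 (b = 321/(1/2330 + 405) = 321/(943651/2330) = 321*(2330/943651) = 747930/943651 ≈ 0.79259)
q = -524/333 (q = 6 + (161/(-37) + 29/(-9)) = 6 + (161*(-1/37) + 29*(-⅑)) = 6 + (-161/37 - 29/9) = 6 - 2522/333 = -524/333 ≈ -1.5736)
q*b = -524/333*747930/943651 = -130638440/104745261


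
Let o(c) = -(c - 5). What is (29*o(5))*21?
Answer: 0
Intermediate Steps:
o(c) = 5 - c (o(c) = -(-5 + c) = 5 - c)
(29*o(5))*21 = (29*(5 - 1*5))*21 = (29*(5 - 5))*21 = (29*0)*21 = 0*21 = 0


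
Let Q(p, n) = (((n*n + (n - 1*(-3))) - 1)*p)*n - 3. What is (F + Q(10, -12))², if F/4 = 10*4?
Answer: 253541929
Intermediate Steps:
F = 160 (F = 4*(10*4) = 4*40 = 160)
Q(p, n) = -3 + n*p*(2 + n + n²) (Q(p, n) = (((n² + (n + 3)) - 1)*p)*n - 3 = (((n² + (3 + n)) - 1)*p)*n - 3 = (((3 + n + n²) - 1)*p)*n - 3 = ((2 + n + n²)*p)*n - 3 = (p*(2 + n + n²))*n - 3 = n*p*(2 + n + n²) - 3 = -3 + n*p*(2 + n + n²))
(F + Q(10, -12))² = (160 + (-3 + 10*(-12)² + 10*(-12)³ + 2*(-12)*10))² = (160 + (-3 + 10*144 + 10*(-1728) - 240))² = (160 + (-3 + 1440 - 17280 - 240))² = (160 - 16083)² = (-15923)² = 253541929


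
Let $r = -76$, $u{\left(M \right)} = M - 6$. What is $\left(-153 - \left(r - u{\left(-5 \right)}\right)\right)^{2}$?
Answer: $7744$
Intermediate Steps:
$u{\left(M \right)} = -6 + M$ ($u{\left(M \right)} = M - 6 = -6 + M$)
$\left(-153 - \left(r - u{\left(-5 \right)}\right)\right)^{2} = \left(-153 - -65\right)^{2} = \left(-153 + \left(-11 + 76\right)\right)^{2} = \left(-153 + 65\right)^{2} = \left(-88\right)^{2} = 7744$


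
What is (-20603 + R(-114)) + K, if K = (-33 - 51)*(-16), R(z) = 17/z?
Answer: -2195543/114 ≈ -19259.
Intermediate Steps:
K = 1344 (K = -84*(-16) = 1344)
(-20603 + R(-114)) + K = (-20603 + 17/(-114)) + 1344 = (-20603 + 17*(-1/114)) + 1344 = (-20603 - 17/114) + 1344 = -2348759/114 + 1344 = -2195543/114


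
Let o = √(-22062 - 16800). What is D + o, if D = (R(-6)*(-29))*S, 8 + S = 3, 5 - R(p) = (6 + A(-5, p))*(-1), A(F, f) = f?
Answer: 725 + 3*I*√4318 ≈ 725.0 + 197.13*I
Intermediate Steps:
o = 3*I*√4318 (o = √(-38862) = 3*I*√4318 ≈ 197.13*I)
R(p) = 11 + p (R(p) = 5 - (6 + p)*(-1) = 5 - (-6 - p) = 5 + (6 + p) = 11 + p)
S = -5 (S = -8 + 3 = -5)
D = 725 (D = ((11 - 6)*(-29))*(-5) = (5*(-29))*(-5) = -145*(-5) = 725)
D + o = 725 + 3*I*√4318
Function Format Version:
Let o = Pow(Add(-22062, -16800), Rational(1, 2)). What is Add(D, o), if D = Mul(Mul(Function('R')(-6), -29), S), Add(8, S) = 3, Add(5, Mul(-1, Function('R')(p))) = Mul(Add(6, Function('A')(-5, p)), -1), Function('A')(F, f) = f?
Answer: Add(725, Mul(3, I, Pow(4318, Rational(1, 2)))) ≈ Add(725.00, Mul(197.13, I))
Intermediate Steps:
o = Mul(3, I, Pow(4318, Rational(1, 2))) (o = Pow(-38862, Rational(1, 2)) = Mul(3, I, Pow(4318, Rational(1, 2))) ≈ Mul(197.13, I))
Function('R')(p) = Add(11, p) (Function('R')(p) = Add(5, Mul(-1, Mul(Add(6, p), -1))) = Add(5, Mul(-1, Add(-6, Mul(-1, p)))) = Add(5, Add(6, p)) = Add(11, p))
S = -5 (S = Add(-8, 3) = -5)
D = 725 (D = Mul(Mul(Add(11, -6), -29), -5) = Mul(Mul(5, -29), -5) = Mul(-145, -5) = 725)
Add(D, o) = Add(725, Mul(3, I, Pow(4318, Rational(1, 2))))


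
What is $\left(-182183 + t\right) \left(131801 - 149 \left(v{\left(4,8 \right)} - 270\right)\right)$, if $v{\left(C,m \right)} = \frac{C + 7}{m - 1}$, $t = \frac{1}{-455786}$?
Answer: $- \frac{49928910501421471}{1595251} \approx -3.1298 \cdot 10^{10}$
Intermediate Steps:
$t = - \frac{1}{455786} \approx -2.194 \cdot 10^{-6}$
$v{\left(C,m \right)} = \frac{7 + C}{-1 + m}$
$\left(-182183 + t\right) \left(131801 - 149 \left(v{\left(4,8 \right)} - 270\right)\right) = \left(-182183 - \frac{1}{455786}\right) \left(131801 - 149 \left(\frac{7 + 4}{-1 + 8} - 270\right)\right) = - \frac{83036460839 \left(131801 - 149 \left(\frac{1}{7} \cdot 11 - 270\right)\right)}{455786} = - \frac{83036460839 \left(131801 - 149 \left(\frac{11}{7} - 270\right)\right)}{455786} = - \frac{83036460839 \left(131801 - - \frac{279971}{7}\right)}{455786} = - \frac{83036460839 \left(131801 + \frac{279971}{7}\right)}{455786} = \left(- \frac{83036460839}{455786}\right) \frac{1202578}{7} = - \frac{49928910501421471}{1595251}$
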